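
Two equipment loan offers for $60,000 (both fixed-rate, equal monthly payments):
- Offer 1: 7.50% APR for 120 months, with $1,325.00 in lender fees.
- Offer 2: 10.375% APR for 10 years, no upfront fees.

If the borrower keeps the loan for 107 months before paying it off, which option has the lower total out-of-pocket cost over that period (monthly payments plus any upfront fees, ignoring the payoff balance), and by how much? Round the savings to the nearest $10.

Offer 1: at 7.50% the monthly rate is 0.0062500, so the payment is 60,000 × 0.0062500 / (1 − 1.0062500^−120) = $712.21.
Offer 2: at 10.375% the monthly rate is 0.0086458, so the payment is 60,000 × 0.0086458 / (1 − 1.0086458^−120) = $805.42.
Over 107 months: Offer 1 costs 107 × $712.21 + $1,325.00 = $77,531.47; Offer 2 costs 107 × $805.42 = $86,179.94.
Offer 1 is cheaper by $86,179.94 − $77,531.47 = $8,648.47.

Offer 1 by $8,650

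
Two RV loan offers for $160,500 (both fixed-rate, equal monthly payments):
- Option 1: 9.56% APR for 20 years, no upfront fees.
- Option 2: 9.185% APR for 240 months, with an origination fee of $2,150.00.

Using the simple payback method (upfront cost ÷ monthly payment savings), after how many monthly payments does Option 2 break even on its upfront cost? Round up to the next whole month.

Option 1: at 9.56% the monthly rate is 0.0079667, so the payment is 160,500 × 0.0079667 / (1 − 1.0079667^−240) = $1,502.36.
Option 2: monthly rate = 9.185%/12 = 0.0076542; payment = 160,500 × 0.0076542 / (1 − (1+0.0076542)^−240) = $1,463.21.
Monthly savings = $1,502.36 − $1,463.21 = $39.15.
Break-even = $2,150.00 / $39.15 = 54.92 → 55 months.

55 months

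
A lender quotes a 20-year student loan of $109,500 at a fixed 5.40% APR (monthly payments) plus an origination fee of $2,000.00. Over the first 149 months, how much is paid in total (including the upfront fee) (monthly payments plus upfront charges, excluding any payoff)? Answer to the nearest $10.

At 5.40% the monthly rate is 0.0045000, so the payment is 109,500 × 0.0045000 / (1 − 1.0045000^−240) = $747.07.
Total outlay = 149 × $747.07 + $2,000.00 = $113,313.43.

$113,310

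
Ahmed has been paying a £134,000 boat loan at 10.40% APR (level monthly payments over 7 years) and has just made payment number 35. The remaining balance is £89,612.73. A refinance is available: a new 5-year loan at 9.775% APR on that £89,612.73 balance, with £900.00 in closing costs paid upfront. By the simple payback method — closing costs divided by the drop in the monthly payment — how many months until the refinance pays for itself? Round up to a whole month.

3 months

Current payment = 134,000 × 10.4%/12 / (1 − (1+0.0086667)^−84) = £2,252.35.
Refinanced payment = 89,612.73 × 0.0081458 / (1 − (1+0.0081458)^−60) = £1,894.10.
Monthly savings = £2,252.35 − £1,894.10 = £358.25.
Break-even = £900.00 / £358.25 = 2.51 → 3 months.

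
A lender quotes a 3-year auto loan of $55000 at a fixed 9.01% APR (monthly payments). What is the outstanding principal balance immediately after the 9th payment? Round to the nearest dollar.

$42,606

With monthly rate i = 9.01%/12 = 0.0075083, the balance after k of n payments is P · [(1+i)^n − (1+i)^k] / [(1+i)^n − 1].
(1+0.0075083)^36 = 1.30903510 and (1+0.0075083)^9 = 1.06964046, so the balance is 55,000 × (1.30903510 − 1.06964046) / (1.30903510 − 1) = $42,605.86.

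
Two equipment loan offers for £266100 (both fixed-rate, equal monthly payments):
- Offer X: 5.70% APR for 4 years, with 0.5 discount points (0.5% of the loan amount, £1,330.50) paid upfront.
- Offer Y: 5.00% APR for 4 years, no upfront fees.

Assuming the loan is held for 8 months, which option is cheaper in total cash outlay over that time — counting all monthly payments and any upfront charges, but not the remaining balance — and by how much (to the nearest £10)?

Offer X: monthly rate = 5.7%/12 = 0.0047500; payment = 266,100 × 0.0047500 / (1 − (1+0.0047500)^−48) = £6,212.83.
Offer Y: at 5.00% the monthly rate is 0.0041667, so the payment is 266,100 × 0.0041667 / (1 − 1.0041667^−48) = £6,128.10.
Over 8 months: Offer X costs 8 × £6,212.83 + £1,330.50 = £51,033.14; Offer Y costs 8 × £6,128.10 = £49,024.80.
Offer Y is cheaper by £51,033.14 − £49,024.80 = £2,008.34.

Offer Y by £2,010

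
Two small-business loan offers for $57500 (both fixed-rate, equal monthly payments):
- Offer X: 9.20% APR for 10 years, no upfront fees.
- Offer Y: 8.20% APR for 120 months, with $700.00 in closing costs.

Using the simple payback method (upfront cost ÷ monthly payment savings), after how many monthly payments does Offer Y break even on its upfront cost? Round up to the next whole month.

Offer X: at 9.20% the monthly rate is 0.0076667, so the payment is 57,500 × 0.0076667 / (1 − 1.0076667^−120) = $734.62.
Offer Y: monthly rate = 8.2%/12 = 0.0068333; payment = 57,500 × 0.0068333 / (1 − (1+0.0068333)^−120) = $703.73.
Monthly savings = $734.62 − $703.73 = $30.89.
Break-even = $700.00 / $30.89 = 22.66 → 23 months.

23 months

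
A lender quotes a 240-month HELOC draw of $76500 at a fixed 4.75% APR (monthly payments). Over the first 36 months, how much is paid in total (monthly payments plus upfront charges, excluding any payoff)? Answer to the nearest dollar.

At 4.75% the monthly rate is 0.0039583, so the payment is 76,500 × 0.0039583 / (1 − 1.0039583^−240) = $494.36.
Total outlay = 36 × $494.36 = $17,796.96.

$17,797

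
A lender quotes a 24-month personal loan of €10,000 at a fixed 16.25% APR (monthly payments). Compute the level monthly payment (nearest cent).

Monthly rate = 16.25%/12 = 0.0135417; payment = 10,000 × 0.0135417 / (1 − (1+0.0135417)^−24) = €490.83.

€490.83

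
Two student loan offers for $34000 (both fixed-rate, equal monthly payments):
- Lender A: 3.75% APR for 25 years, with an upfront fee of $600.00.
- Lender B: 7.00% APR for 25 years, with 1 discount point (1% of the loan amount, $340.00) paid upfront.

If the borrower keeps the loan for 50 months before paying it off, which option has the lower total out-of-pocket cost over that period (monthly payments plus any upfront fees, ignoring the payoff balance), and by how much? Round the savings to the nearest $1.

Lender A by $3,015

Lender A: at 3.75% the monthly rate is 0.0031250, so the payment is 34,000 × 0.0031250 / (1 − 1.0031250^−300) = $174.80.
Lender B: monthly rate = 7%/12 = 0.0058333; payment = 34,000 × 0.0058333 / (1 − (1+0.0058333)^−300) = $240.30.
Over 50 months: Lender A costs 50 × $174.80 + $600.00 = $9,340.00; Lender B costs 50 × $240.30 + $340.00 = $12,355.00.
Lender A is cheaper by $12,355.00 − $9,340.00 = $3,015.00.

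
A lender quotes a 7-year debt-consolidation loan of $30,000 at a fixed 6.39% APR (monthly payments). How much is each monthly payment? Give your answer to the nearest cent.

$443.89

Monthly rate = 6.39%/12 = 0.0053250; payment = 30,000 × 0.0053250 / (1 − (1+0.0053250)^−84) = $443.89.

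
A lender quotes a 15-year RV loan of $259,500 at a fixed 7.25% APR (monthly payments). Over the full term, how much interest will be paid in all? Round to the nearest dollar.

$166,898

Monthly rate = 7.25%/12 = 0.0060417; payment = 259,500 × 0.0060417 / (1 − (1+0.0060417)^−180) = $2,368.88.
Total paid = 180 × $2,368.88 = $426,398.40; interest = $426,398.40 − $259,500 = $166,898.40.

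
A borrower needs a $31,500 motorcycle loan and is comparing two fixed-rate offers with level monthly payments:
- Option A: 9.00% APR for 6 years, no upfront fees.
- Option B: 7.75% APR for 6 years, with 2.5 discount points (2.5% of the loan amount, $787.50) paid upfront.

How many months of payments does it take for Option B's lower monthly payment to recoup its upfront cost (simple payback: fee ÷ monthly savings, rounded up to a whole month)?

41 months

Option A: at 9.00% the monthly rate is 0.0075000, so the payment is 31,500 × 0.0075000 / (1 − 1.0075000^−72) = $567.80.
Option B: at 7.75% the monthly rate is 0.0064583, so the payment is 31,500 × 0.0064583 / (1 − 1.0064583^−72) = $548.46.
Monthly savings = $567.80 − $548.46 = $19.34.
Break-even = $787.50 / $19.34 = 40.72 → 41 months.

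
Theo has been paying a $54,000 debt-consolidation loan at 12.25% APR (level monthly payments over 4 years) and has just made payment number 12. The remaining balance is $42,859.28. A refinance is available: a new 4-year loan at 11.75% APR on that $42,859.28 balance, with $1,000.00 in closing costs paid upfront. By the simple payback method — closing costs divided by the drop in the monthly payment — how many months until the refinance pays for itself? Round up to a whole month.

Current payment = 54,000 × 12.25%/12 / (1 − (1+0.0102083)^−48) = $1,428.66.
Refinanced payment = 42,859.28 × 0.0097917 / (1 − (1+0.0097917)^−48) = $1,123.40.
Monthly savings = $1,428.66 − $1,123.40 = $305.26.
Break-even = $1,000.00 / $305.26 = 3.28 → 4 months.

4 months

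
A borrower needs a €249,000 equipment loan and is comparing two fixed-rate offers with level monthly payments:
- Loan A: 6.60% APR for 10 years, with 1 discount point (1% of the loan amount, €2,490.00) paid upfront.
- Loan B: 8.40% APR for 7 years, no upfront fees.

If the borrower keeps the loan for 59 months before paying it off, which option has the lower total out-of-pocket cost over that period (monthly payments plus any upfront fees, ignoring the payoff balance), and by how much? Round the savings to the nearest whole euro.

Loan A by €61,864

Loan A: at 6.60% the monthly rate is 0.0055000, so the payment is 249,000 × 0.0055000 / (1 − 1.0055000^−120) = €2,840.03.
Loan B: monthly rate = 8.4%/12 = 0.0070000; payment = 249,000 × 0.0070000 / (1 − (1+0.0070000)^−84) = €3,930.78.
Over 59 months: Loan A costs 59 × €2,840.03 + €2,490.00 = €170,051.77; Loan B costs 59 × €3,930.78 = €231,916.02.
Loan A is cheaper by €231,916.02 − €170,051.77 = €61,864.25.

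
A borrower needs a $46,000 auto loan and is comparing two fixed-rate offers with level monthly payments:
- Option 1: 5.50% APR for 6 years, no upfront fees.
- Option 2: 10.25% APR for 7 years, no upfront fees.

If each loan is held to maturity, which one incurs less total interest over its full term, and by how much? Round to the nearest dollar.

Option 1 by $10,536

Option 1: monthly rate = 5.5%/12 = 0.0045833; payment = 46,000 × 0.0045833 / (1 − (1+0.0045833)^−72) = $751.54.
Total interest on Option 1 = 72 × $751.54 − $46,000 = $8,110.88.
Option 2: at 10.25% the monthly rate is 0.0085417, so the payment is 46,000 × 0.0085417 / (1 − 1.0085417^−84) = $769.61.
Total interest on Option 2 = 84 × $769.61 − $46,000 = $18,647.24.
Option 1 is lower by $10,536.36.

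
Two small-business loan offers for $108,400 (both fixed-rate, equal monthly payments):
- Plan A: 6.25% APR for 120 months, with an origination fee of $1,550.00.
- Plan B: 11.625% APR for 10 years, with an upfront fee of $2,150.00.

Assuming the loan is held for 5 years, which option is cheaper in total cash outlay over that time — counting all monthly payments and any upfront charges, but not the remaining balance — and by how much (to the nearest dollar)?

Plan A: at 6.25% the monthly rate is 0.0052083, so the payment is 108,400 × 0.0052083 / (1 − 1.0052083^−120) = $1,217.12.
Plan B: at 11.625% the monthly rate is 0.0096875, so the payment is 108,400 × 0.0096875 / (1 − 1.0096875^−120) = $1,531.82.
Over 60 months: Plan A costs 60 × $1,217.12 + $1,550.00 = $74,577.20; Plan B costs 60 × $1,531.82 + $2,150.00 = $94,059.20.
Plan A is cheaper by $94,059.20 − $74,577.20 = $19,482.00.

Plan A by $19,482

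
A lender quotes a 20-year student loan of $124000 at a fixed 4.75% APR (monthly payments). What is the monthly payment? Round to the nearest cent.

At 4.75% the monthly rate is 0.0039583, so the payment is 124,000 × 0.0039583 / (1 − 1.0039583^−240) = $801.32.

$801.32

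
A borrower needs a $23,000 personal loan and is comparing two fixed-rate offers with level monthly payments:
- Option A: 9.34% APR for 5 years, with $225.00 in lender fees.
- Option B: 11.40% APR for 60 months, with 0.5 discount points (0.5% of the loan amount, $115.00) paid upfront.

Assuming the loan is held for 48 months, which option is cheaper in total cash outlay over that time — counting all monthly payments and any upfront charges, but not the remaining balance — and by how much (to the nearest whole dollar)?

Option A: at 9.34% the monthly rate is 0.0077833, so the payment is 23,000 × 0.0077833 / (1 − 1.0077833^−60) = $481.25.
Option B: monthly rate = 11.4%/12 = 0.0095000; payment = 23,000 × 0.0095000 / (1 − (1+0.0095000)^−60) = $504.68.
Over 48 months: Option A costs 48 × $481.25 + $225.00 = $23,325.00; Option B costs 48 × $504.68 + $115.00 = $24,339.64.
Option A is cheaper by $24,339.64 − $23,325.00 = $1,014.64.

Option A by $1,015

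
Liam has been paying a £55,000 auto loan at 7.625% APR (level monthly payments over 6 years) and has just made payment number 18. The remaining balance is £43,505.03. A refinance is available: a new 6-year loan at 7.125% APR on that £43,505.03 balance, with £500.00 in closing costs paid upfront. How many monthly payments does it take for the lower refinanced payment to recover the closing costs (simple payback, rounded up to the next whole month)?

3 months

Current payment = 55,000 × 7.625%/12 / (1 − (1+0.0063542)^−72) = £954.29.
Refinanced payment = 43,505.03 × 0.0059375 / (1 − (1+0.0059375)^−72) = £744.33.
Monthly savings = £954.29 − £744.33 = £209.96.
Break-even = £500.00 / £209.96 = 2.38 → 3 months.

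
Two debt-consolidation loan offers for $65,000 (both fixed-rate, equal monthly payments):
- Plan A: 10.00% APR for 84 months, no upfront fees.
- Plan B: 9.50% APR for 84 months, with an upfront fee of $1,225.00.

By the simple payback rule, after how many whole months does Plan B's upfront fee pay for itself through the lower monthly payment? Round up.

Plan A: at 10.00% the monthly rate is 0.0083333, so the payment is 65,000 × 0.0083333 / (1 − 1.0083333^−84) = $1,079.08.
Plan B: at 9.50% the monthly rate is 0.0079167, so the payment is 65,000 × 0.0079167 / (1 − 1.0079167^−84) = $1,062.36.
Monthly savings = $1,079.08 − $1,062.36 = $16.72.
Break-even = $1,225.00 / $16.72 = 73.27 → 74 months.

74 months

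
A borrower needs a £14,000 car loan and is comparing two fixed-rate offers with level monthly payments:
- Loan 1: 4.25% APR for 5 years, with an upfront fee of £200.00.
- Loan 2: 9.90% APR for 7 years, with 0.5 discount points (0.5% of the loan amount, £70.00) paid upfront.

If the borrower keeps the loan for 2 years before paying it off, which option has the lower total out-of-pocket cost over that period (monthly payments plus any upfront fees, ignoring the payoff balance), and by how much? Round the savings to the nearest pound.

Loan 1: monthly rate = 4.25%/12 = 0.0035417; payment = 14,000 × 0.0035417 / (1 − (1+0.0035417)^−60) = £259.41.
Loan 2: monthly rate = 9.9%/12 = 0.0082500; payment = 14,000 × 0.0082500 / (1 − (1+0.0082500)^−84) = £231.69.
Over 24 months: Loan 1 costs 24 × £259.41 + £200.00 = £6,425.84; Loan 2 costs 24 × £231.69 + £70.00 = £5,630.56.
Loan 2 is cheaper by £6,425.84 − £5,630.56 = £795.28.

Loan 2 by £795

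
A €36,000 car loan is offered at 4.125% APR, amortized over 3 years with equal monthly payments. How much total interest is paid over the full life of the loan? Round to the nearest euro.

€2,335

Monthly rate = 4.125%/12 = 0.0034375; payment = 36,000 × 0.0034375 / (1 − (1+0.0034375)^−36) = €1,064.87.
Total paid = 36 × €1,064.87 = €38,335.32; interest = €38,335.32 − €36,000 = €2,335.32.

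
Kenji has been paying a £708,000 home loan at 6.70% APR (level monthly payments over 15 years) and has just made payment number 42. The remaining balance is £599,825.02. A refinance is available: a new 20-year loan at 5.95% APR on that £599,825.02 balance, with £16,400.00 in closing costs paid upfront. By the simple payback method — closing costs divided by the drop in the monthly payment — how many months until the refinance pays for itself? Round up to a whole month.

9 months

Current payment = 708,000 × 6.7%/12 / (1 − (1+0.0055833)^−180) = £6,245.55.
Refinanced payment = 599,825.02 × 0.0049583 / (1 − (1+0.0049583)^−240) = £4,280.05.
Monthly savings = £6,245.55 − £4,280.05 = £1,965.50.
Break-even = £16,400.00 / £1,965.50 = 8.34 → 9 months.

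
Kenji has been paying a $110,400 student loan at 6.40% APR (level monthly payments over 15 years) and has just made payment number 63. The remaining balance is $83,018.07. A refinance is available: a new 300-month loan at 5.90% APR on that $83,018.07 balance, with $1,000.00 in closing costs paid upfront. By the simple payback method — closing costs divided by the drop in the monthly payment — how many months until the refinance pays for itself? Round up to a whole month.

Current payment = 110,400 × 6.4%/12 / (1 − (1+0.0053333)^−180) = $955.64.
Refinanced payment = 83,018.07 × 0.0049167 / (1 − (1+0.0049167)^−300) = $529.82.
Monthly savings = $955.64 − $529.82 = $425.82.
Break-even = $1,000.00 / $425.82 = 2.35 → 3 months.

3 months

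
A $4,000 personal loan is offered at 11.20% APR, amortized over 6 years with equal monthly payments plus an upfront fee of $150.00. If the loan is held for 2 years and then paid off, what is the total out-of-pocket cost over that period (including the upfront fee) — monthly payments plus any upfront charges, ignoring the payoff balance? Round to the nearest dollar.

$1,987

At 11.20% the monthly rate is 0.0093333, so the payment is 4,000 × 0.0093333 / (1 − 1.0093333^−72) = $76.55.
Total outlay = 24 × $76.55 + $150.00 = $1,987.20.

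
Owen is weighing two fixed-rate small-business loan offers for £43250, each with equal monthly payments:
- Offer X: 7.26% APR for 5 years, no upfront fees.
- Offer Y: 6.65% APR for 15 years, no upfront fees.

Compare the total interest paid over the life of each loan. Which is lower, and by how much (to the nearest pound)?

Offer X by £16,756

Offer X: at 7.26% the monthly rate is 0.0060500, so the payment is 43,250 × 0.0060500 / (1 − 1.0060500^−60) = £861.72.
Total interest on Offer X = 60 × £861.72 − £43,250 = £8,453.20.
Offer Y: monthly rate = 6.65%/12 = 0.0055417; payment = 43,250 × 0.0055417 / (1 − (1+0.0055417)^−180) = £380.33.
Total interest on Offer Y = 180 × £380.33 − £43,250 = £25,209.40.
Offer X is lower by £16,756.20.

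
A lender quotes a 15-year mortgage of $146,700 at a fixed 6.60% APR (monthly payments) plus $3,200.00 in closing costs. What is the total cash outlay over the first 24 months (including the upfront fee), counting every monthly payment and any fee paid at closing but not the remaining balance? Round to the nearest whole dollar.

$34,064

At 6.60% the monthly rate is 0.0055000, so the payment is 146,700 × 0.0055000 / (1 − 1.0055000^−180) = $1,285.99.
Total outlay = 24 × $1,285.99 + $3,200.00 = $34,063.76.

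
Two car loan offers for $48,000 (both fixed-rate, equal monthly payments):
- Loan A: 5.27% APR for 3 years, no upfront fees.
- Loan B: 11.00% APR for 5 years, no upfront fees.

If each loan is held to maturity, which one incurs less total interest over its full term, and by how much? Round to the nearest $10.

Loan A: at 5.27% the monthly rate is 0.0043917, so the payment is 48,000 × 0.0043917 / (1 − 1.0043917^−36) = $1,444.43.
Total interest on Loan A = 36 × $1,444.43 − $48,000 = $3,999.48.
Loan B: at 11.00% the monthly rate is 0.0091667, so the payment is 48,000 × 0.0091667 / (1 − 1.0091667^−60) = $1,043.64.
Total interest on Loan B = 60 × $1,043.64 − $48,000 = $14,618.40.
Loan A is lower by $10,618.92.

Loan A by $10,620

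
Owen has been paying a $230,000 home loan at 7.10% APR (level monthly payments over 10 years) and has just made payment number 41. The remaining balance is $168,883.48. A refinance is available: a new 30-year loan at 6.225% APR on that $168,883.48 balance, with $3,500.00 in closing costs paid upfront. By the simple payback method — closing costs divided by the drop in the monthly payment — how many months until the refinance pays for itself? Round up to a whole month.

3 months

Current payment = 230,000 × 7.1%/12 / (1 − (1+0.0059167)^−120) = $2,682.36.
Refinanced payment = 168,883.48 × 0.0051875 / (1 − (1+0.0051875)^−360) = $1,037.10.
Monthly savings = $2,682.36 − $1,037.10 = $1,645.26.
Break-even = $3,500.00 / $1,645.26 = 2.13 → 3 months.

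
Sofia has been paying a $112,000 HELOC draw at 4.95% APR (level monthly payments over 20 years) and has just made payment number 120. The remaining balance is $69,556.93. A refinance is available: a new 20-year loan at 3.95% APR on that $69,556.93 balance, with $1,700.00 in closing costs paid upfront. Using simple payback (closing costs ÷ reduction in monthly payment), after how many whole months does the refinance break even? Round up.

6 months

Current payment = 112,000 × 4.95%/12 / (1 − (1+0.0041250)^−240) = $736.06.
Refinanced payment = 69,556.93 × 0.0032917 / (1 − (1+0.0032917)^−240) = $419.67.
Monthly savings = $736.06 − $419.67 = $316.39.
Break-even = $1,700.00 / $316.39 = 5.37 → 6 months.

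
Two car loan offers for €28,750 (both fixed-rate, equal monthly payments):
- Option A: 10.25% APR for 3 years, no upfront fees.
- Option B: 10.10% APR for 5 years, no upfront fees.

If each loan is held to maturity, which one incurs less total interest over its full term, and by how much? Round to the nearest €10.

Option A: at 10.25% the monthly rate is 0.0085417, so the payment is 28,750 × 0.0085417 / (1 − 1.0085417^−36) = €931.06.
Total interest on Option A = 36 × €931.06 − €28,750 = €4,768.16.
Option B: monthly rate = 10.1%/12 = 0.0084167; payment = 28,750 × 0.0084167 / (1 − (1+0.0084167)^−60) = €612.27.
Total interest on Option B = 60 × €612.27 − €28,750 = €7,986.20.
Option A is lower by €3,218.04.

Option A by €3,220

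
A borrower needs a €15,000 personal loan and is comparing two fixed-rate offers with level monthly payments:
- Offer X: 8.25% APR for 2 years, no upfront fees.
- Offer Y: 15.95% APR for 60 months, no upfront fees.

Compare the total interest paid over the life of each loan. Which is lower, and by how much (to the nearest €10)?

Offer X by €5,540

Offer X: at 8.25% the monthly rate is 0.0068750, so the payment is 15,000 × 0.0068750 / (1 − 1.0068750^−24) = €680.12.
Total interest on Offer X = 24 × €680.12 − €15,000 = €1,322.88.
Offer Y: monthly rate = 15.95%/12 = 0.0132917; payment = 15,000 × 0.0132917 / (1 − (1+0.0132917)^−60) = €364.37.
Total interest on Offer Y = 60 × €364.37 − €15,000 = €6,862.20.
Offer X is lower by €5,539.32.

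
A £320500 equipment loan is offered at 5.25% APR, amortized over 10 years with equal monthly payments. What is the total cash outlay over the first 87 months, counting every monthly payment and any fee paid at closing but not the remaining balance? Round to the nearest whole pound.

Monthly rate = 5.25%/12 = 0.0043750; payment = 320,500 × 0.0043750 / (1 − (1+0.0043750)^−120) = £3,438.70.
Total outlay = 87 × £3,438.70 = £299,166.90.

£299,167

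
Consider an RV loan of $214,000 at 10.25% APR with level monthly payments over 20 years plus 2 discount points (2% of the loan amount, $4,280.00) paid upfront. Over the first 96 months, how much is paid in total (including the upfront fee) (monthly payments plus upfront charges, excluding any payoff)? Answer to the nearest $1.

At 10.25% the monthly rate is 0.0085417, so the payment is 214,000 × 0.0085417 / (1 − 1.0085417^−240) = $2,100.72.
Total outlay = 96 × $2,100.72 + $4,280.00 = $205,949.12.

$205,949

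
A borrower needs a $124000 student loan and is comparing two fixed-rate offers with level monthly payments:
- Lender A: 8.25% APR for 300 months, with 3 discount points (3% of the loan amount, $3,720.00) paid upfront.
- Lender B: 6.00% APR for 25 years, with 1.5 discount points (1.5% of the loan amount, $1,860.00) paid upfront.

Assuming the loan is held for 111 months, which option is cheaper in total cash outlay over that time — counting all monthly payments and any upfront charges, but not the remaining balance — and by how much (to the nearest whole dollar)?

Lender A: monthly rate = 8.25%/12 = 0.0068750; payment = 124,000 × 0.0068750 / (1 − (1+0.0068750)^−300) = $977.68.
Lender B: monthly rate = 6%/12 = 0.0050000; payment = 124,000 × 0.0050000 / (1 − (1+0.0050000)^−300) = $798.93.
Over 111 months: Lender A costs 111 × $977.68 + $3,720.00 = $112,242.48; Lender B costs 111 × $798.93 + $1,860.00 = $90,541.23.
Lender B is cheaper by $112,242.48 − $90,541.23 = $21,701.25.

Lender B by $21,701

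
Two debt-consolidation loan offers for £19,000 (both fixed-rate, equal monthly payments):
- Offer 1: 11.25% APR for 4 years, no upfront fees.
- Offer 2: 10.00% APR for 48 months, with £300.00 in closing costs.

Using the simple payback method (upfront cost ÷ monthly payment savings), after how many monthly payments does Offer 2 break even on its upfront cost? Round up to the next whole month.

27 months

Offer 1: monthly rate = 11.25%/12 = 0.0093750; payment = 19,000 × 0.0093750 / (1 − (1+0.0093750)^−48) = £493.37.
Offer 2: at 10.00% the monthly rate is 0.0083333, so the payment is 19,000 × 0.0083333 / (1 − 1.0083333^−48) = £481.89.
Monthly savings = £493.37 − £481.89 = £11.48.
Break-even = £300.00 / £11.48 = 26.13 → 27 months.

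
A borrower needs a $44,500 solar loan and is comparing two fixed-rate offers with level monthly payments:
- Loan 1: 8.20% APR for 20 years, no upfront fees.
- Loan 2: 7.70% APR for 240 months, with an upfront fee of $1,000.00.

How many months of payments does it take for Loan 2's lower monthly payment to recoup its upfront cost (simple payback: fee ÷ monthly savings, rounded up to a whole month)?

Loan 1: at 8.20% the monthly rate is 0.0068333, so the payment is 44,500 × 0.0068333 / (1 − 1.0068333^−240) = $377.77.
Loan 2: monthly rate = 7.7%/12 = 0.0064167; payment = 44,500 × 0.0064167 / (1 − (1+0.0064167)^−240) = $363.95.
Monthly savings = $377.77 − $363.95 = $13.82.
Break-even = $1,000.00 / $13.82 = 72.36 → 73 months.

73 months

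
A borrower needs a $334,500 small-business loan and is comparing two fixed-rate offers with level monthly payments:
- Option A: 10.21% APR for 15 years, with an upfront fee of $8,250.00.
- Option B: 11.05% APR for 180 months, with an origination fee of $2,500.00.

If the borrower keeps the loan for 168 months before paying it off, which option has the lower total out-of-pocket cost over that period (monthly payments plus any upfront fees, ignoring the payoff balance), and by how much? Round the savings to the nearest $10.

Option A: at 10.21% the monthly rate is 0.0085083, so the payment is 334,500 × 0.0085083 / (1 − 1.0085083^−180) = $3,637.65.
Option B: monthly rate = 11.05%/12 = 0.0092083; payment = 334,500 × 0.0092083 / (1 − (1+0.0092083)^−180) = $3,812.43.
Over 168 months: Option A costs 168 × $3,637.65 + $8,250.00 = $619,375.20; Option B costs 168 × $3,812.43 + $2,500.00 = $642,988.24.
Option A is cheaper by $642,988.24 − $619,375.20 = $23,613.04.

Option A by $23,610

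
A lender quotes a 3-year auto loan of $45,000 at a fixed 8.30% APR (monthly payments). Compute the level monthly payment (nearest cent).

At 8.30% the monthly rate is 0.0069167, so the payment is 45,000 × 0.0069167 / (1 − 1.0069167^−36) = $1,416.37.

$1,416.37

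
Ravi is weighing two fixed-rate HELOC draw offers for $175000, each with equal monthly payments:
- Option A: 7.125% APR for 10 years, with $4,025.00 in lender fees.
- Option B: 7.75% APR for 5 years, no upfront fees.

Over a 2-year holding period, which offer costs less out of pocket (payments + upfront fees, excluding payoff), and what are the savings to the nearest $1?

Option A by $31,598

Option A: monthly rate = 7.125%/12 = 0.0059375; payment = 175,000 × 0.0059375 / (1 − (1+0.0059375)^−120) = $2,043.19.
Option B: at 7.75% the monthly rate is 0.0064583, so the payment is 175,000 × 0.0064583 / (1 − 1.0064583^−60) = $3,527.47.
Over 24 months: Option A costs 24 × $2,043.19 + $4,025.00 = $53,061.56; Option B costs 24 × $3,527.47 = $84,659.28.
Option A is cheaper by $84,659.28 − $53,061.56 = $31,597.72.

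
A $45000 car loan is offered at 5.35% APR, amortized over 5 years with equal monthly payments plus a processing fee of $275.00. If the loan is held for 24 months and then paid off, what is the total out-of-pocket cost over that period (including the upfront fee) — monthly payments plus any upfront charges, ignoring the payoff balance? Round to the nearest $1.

$20,830

At 5.35% the monthly rate is 0.0044583, so the payment is 45,000 × 0.0044583 / (1 − 1.0044583^−60) = $856.44.
Total outlay = 24 × $856.44 + $275.00 = $20,829.56.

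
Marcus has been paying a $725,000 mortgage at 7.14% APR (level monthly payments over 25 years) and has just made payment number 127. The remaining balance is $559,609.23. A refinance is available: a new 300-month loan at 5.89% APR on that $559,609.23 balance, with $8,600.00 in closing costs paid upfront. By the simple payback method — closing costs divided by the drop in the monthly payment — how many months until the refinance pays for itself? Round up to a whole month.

6 months

Current payment = 725,000 × 7.14%/12 / (1 − (1+0.0059500)^−300) = $5,189.08.
Refinanced payment = 559,609.23 × 0.0049083 / (1 − (1+0.0049083)^−300) = $3,568.04.
Monthly savings = $5,189.08 − $3,568.04 = $1,621.04.
Break-even = $8,600.00 / $1,621.04 = 5.31 → 6 months.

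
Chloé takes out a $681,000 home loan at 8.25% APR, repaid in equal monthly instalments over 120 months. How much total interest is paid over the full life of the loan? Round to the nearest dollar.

Monthly rate = 8.25%/12 = 0.0068750; payment = 681,000 × 0.0068750 / (1 − (1+0.0068750)^−120) = $8,352.64.
Total paid = 120 × $8,352.64 = $1,002,316.80; interest = $1,002,316.80 − $681,000 = $321,316.80.

$321,317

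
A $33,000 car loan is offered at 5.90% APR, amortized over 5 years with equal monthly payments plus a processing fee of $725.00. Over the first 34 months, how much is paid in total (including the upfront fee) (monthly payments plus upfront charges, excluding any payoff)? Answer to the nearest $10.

Monthly rate = 5.9%/12 = 0.0049167; payment = 33,000 × 0.0049167 / (1 − (1+0.0049167)^−60) = $636.45.
Total outlay = 34 × $636.45 + $725.00 = $22,364.30.

$22,360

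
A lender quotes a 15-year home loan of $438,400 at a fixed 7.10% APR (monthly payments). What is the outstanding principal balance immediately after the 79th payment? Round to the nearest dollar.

With monthly rate i = 7.1%/12 = 0.0059167, the balance after k of n payments is P · [(1+i)^n − (1+i)^k] / [(1+i)^n − 1].
(1+0.0059167)^180 = 2.89174969 and (1+0.0059167)^79 = 1.59366967, so the balance is 438,400 × (2.89174969 − 1.59366967) / (2.89174969 − 1) = $300,821.13.

$300,821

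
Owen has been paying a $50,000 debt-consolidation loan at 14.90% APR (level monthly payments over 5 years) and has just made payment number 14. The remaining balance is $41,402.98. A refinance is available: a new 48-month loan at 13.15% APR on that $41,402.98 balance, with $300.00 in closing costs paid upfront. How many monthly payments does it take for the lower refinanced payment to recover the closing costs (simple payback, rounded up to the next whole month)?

5 months

Current payment = 50,000 × 14.9%/12 / (1 − (1+0.0124167)^−60) = $1,186.87.
Refinanced payment = 41,402.98 × 0.0109583 / (1 − (1+0.0109583)^−48) = $1,113.82.
Monthly savings = $1,186.87 − $1,113.82 = $73.05.
Break-even = $300.00 / $73.05 = 4.11 → 5 months.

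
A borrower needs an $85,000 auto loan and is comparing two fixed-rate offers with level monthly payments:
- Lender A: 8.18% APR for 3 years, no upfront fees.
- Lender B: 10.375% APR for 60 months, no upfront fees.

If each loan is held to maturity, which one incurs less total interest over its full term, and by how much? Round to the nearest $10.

Lender A: at 8.18% the monthly rate is 0.0068167, so the payment is 85,000 × 0.0068167 / (1 − 1.0068167^−36) = $2,670.65.
Total interest on Lender A = 36 × $2,670.65 − $85,000 = $11,143.40.
Lender B: monthly rate = 10.375%/12 = 0.0086458; payment = 85,000 × 0.0086458 / (1 − (1+0.0086458)^−60) = $1,821.72.
Total interest on Lender B = 60 × $1,821.72 − $85,000 = $24,303.20.
Lender A is lower by $13,159.80.

Lender A by $13,160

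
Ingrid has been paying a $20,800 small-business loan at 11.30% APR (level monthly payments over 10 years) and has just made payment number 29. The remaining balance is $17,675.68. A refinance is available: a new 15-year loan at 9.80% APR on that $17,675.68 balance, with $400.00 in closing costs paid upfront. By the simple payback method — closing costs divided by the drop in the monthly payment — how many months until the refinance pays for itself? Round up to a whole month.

Current payment = 20,800 × 11.3%/12 / (1 − (1+0.0094167)^−120) = $290.06.
Refinanced payment = 17,675.68 × 0.0081667 / (1 − (1+0.0081667)^−180) = $187.79.
Monthly savings = $290.06 − $187.79 = $102.27.
Break-even = $400.00 / $102.27 = 3.91 → 4 months.

4 months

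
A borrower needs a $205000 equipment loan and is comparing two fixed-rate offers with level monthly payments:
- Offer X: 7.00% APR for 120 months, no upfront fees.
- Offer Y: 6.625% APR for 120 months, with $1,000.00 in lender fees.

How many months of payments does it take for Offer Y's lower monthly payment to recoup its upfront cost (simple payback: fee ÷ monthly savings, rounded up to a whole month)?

Offer X: at 7.00% the monthly rate is 0.0058333, so the payment is 205,000 × 0.0058333 / (1 − 1.0058333^−120) = $2,380.22.
Offer Y: monthly rate = 6.625%/12 = 0.0055208; payment = 205,000 × 0.0055208 / (1 − (1+0.0055208)^−120) = $2,340.79.
Monthly savings = $2,380.22 − $2,340.79 = $39.43.
Break-even = $1,000.00 / $39.43 = 25.36 → 26 months.

26 months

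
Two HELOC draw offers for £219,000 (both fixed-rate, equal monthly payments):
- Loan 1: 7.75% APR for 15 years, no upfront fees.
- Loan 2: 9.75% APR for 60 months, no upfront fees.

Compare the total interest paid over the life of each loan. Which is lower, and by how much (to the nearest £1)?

Loan 2 by £93,478

Loan 1: at 7.75% the monthly rate is 0.0064583, so the payment is 219,000 × 0.0064583 / (1 − 1.0064583^−180) = £2,061.39.
Total interest on Loan 1 = 180 × £2,061.39 − £219,000 = £152,050.20.
Loan 2: at 9.75% the monthly rate is 0.0081250, so the payment is 219,000 × 0.0081250 / (1 − 1.0081250^−60) = £4,626.21.
Total interest on Loan 2 = 60 × £4,626.21 − £219,000 = £58,572.60.
Loan 2 is lower by £93,477.60.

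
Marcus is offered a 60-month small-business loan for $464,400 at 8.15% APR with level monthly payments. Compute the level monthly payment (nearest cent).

$9,449.73

Monthly rate = 8.15%/12 = 0.0067917; payment = 464,400 × 0.0067917 / (1 − (1+0.0067917)^−60) = $9,449.73.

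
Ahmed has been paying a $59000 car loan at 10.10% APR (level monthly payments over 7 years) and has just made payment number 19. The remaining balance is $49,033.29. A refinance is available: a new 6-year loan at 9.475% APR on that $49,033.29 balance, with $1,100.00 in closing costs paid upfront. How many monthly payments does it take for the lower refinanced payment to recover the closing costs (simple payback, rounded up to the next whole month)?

Current payment = 59,000 × 10.1%/12 / (1 − (1+0.0084167)^−84) = $982.52.
Refinanced payment = 49,033.29 × 0.0078958 / (1 − (1+0.0078958)^−72) = $895.46.
Monthly savings = $982.52 − $895.46 = $87.06.
Break-even = $1,100.00 / $87.06 = 12.63 → 13 months.

13 months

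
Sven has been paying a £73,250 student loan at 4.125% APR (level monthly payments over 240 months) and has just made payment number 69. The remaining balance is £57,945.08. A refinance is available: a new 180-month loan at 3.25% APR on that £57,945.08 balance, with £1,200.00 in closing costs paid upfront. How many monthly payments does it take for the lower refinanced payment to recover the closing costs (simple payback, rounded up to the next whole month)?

Current payment = 73,250 × 4.125%/12 / (1 − (1+0.0034375)^−240) = £448.72.
Refinanced payment = 57,945.08 × 0.0027083 / (1 − (1+0.0027083)^−180) = £407.16.
Monthly savings = £448.72 − £407.16 = £41.56.
Break-even = £1,200.00 / £41.56 = 28.87 → 29 months.

29 months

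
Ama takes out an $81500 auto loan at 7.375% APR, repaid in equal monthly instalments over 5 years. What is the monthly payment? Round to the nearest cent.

Monthly rate = 7.375%/12 = 0.0061458; payment = 81,500 × 0.0061458 / (1 − (1+0.0061458)^−60) = $1,628.26.

$1,628.26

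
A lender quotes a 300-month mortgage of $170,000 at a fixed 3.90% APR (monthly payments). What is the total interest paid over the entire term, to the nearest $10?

$96,390

At 3.90% the monthly rate is 0.0032500, so the payment is 170,000 × 0.0032500 / (1 − 1.0032500^−300) = $887.96.
Total paid = 300 × $887.96 = $266,388.00; interest = $266,388.00 − $170,000 = $96,388.00.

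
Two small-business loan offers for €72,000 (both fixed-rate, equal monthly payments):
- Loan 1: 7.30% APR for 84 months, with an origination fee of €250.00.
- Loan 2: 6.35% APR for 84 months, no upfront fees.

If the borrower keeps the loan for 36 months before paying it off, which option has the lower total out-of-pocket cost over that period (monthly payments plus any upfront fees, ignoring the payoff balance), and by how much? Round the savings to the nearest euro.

Loan 1: at 7.30% the monthly rate is 0.0060833, so the payment is 72,000 × 0.0060833 / (1 − 1.0060833^−84) = €1,097.26.
Loan 2: at 6.35% the monthly rate is 0.0052917, so the payment is 72,000 × 0.0052917 / (1 − 1.0052917^−84) = €1,063.94.
Over 36 months: Loan 1 costs 36 × €1,097.26 + €250.00 = €39,751.36; Loan 2 costs 36 × €1,063.94 = €38,301.84.
Loan 2 is cheaper by €39,751.36 − €38,301.84 = €1,449.52.

Loan 2 by €1,450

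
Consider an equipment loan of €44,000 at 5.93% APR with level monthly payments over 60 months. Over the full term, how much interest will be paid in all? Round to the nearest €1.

At 5.93% the monthly rate is 0.0049417, so the payment is 44,000 × 0.0049417 / (1 − 1.0049417^−60) = €849.21.
Total paid = 60 × €849.21 = €50,952.60; interest = €50,952.60 − €44,000 = €6,952.60.

€6,953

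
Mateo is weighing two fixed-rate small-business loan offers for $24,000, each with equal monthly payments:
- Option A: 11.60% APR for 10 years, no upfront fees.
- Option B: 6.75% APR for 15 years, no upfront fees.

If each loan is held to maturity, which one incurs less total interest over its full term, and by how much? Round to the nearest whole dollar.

Option B by $2,428

Option A: monthly rate = 11.6%/12 = 0.0096667; payment = 24,000 × 0.0096667 / (1 − (1+0.0096667)^−120) = $338.80.
Total interest on Option A = 120 × $338.80 − $24,000 = $16,656.00.
Option B: at 6.75% the monthly rate is 0.0056250, so the payment is 24,000 × 0.0056250 / (1 − 1.0056250^−180) = $212.38.
Total interest on Option B = 180 × $212.38 − $24,000 = $14,228.40.
Option B is lower by $2,427.60.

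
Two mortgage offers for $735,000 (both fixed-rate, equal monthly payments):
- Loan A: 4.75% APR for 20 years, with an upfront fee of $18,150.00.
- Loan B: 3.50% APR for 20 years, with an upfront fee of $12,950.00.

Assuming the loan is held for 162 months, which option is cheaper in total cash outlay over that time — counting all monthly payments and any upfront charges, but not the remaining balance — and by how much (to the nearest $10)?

Loan B by $84,100

Loan A: at 4.75% the monthly rate is 0.0039583, so the payment is 735,000 × 0.0039583 / (1 − 1.0039583^−240) = $4,749.74.
Loan B: at 3.50% the monthly rate is 0.0029167, so the payment is 735,000 × 0.0029167 / (1 − 1.0029167^−240) = $4,262.70.
Over 162 months: Loan A costs 162 × $4,749.74 + $18,150.00 = $787,607.88; Loan B costs 162 × $4,262.70 + $12,950.00 = $703,507.40.
Loan B is cheaper by $787,607.88 − $703,507.40 = $84,100.48.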